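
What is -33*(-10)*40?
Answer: 13200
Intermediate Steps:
-33*(-10)*40 = 330*40 = 13200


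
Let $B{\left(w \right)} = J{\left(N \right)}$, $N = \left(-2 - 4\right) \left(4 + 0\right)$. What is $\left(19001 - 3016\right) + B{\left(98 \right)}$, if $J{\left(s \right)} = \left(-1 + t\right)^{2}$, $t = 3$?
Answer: $15989$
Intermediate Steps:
$N = -24$ ($N = \left(-6\right) 4 = -24$)
$J{\left(s \right)} = 4$ ($J{\left(s \right)} = \left(-1 + 3\right)^{2} = 2^{2} = 4$)
$B{\left(w \right)} = 4$
$\left(19001 - 3016\right) + B{\left(98 \right)} = \left(19001 - 3016\right) + 4 = 15985 + 4 = 15989$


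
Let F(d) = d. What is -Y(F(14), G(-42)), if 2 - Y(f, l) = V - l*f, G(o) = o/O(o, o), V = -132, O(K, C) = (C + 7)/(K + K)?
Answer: 6386/5 ≈ 1277.2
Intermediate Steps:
O(K, C) = (7 + C)/(2*K) (O(K, C) = (7 + C)/((2*K)) = (7 + C)*(1/(2*K)) = (7 + C)/(2*K))
G(o) = 2*o²/(7 + o) (G(o) = o/(((7 + o)/(2*o))) = o*(2*o/(7 + o)) = 2*o²/(7 + o))
Y(f, l) = 134 + f*l (Y(f, l) = 2 - (-132 - l*f) = 2 - (-132 - f*l) = 2 + (132 + f*l) = 134 + f*l)
-Y(F(14), G(-42)) = -(134 + 14*(2*(-42)²/(7 - 42))) = -(134 + 14*(2*1764/(-35))) = -(134 + 14*(2*1764*(-1/35))) = -(134 + 14*(-504/5)) = -(134 - 7056/5) = -1*(-6386/5) = 6386/5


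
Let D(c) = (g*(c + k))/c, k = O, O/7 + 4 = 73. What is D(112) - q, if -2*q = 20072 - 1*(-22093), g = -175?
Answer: 322445/16 ≈ 20153.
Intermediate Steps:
q = -42165/2 (q = -(20072 - 1*(-22093))/2 = -(20072 + 22093)/2 = -½*42165 = -42165/2 ≈ -21083.)
O = 483 (O = -28 + 7*73 = -28 + 511 = 483)
k = 483
D(c) = (-84525 - 175*c)/c (D(c) = (-175*(c + 483))/c = (-175*(483 + c))/c = (-84525 - 175*c)/c)
D(112) - q = (-175 - 84525/112) - 1*(-42165/2) = (-175 - 84525*1/112) + 42165/2 = (-175 - 12075/16) + 42165/2 = -14875/16 + 42165/2 = 322445/16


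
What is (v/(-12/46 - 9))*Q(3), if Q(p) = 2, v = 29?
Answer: -1334/213 ≈ -6.2629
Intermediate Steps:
(v/(-12/46 - 9))*Q(3) = (29/(-12/46 - 9))*2 = (29/(-12*1/46 - 9))*2 = (29/(-6/23 - 9))*2 = (29/(-213/23))*2 = (29*(-23/213))*2 = -667/213*2 = -1334/213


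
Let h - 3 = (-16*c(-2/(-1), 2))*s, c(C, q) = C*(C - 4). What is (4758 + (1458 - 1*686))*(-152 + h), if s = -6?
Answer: -2947490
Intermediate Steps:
c(C, q) = C*(-4 + C)
h = -381 (h = 3 - 16*(-2/(-1))*(-4 - 2/(-1))*(-6) = 3 - 16*(-2*(-1))*(-4 - 2*(-1))*(-6) = 3 - 32*(-4 + 2)*(-6) = 3 - 32*(-2)*(-6) = 3 - 16*(-4)*(-6) = 3 + 64*(-6) = 3 - 384 = -381)
(4758 + (1458 - 1*686))*(-152 + h) = (4758 + (1458 - 1*686))*(-152 - 381) = (4758 + (1458 - 686))*(-533) = (4758 + 772)*(-533) = 5530*(-533) = -2947490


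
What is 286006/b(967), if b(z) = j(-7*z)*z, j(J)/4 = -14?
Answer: -20429/3868 ≈ -5.2815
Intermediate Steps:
j(J) = -56 (j(J) = 4*(-14) = -56)
b(z) = -56*z
286006/b(967) = 286006/((-56*967)) = 286006/(-54152) = 286006*(-1/54152) = -20429/3868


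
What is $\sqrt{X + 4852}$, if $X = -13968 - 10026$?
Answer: $i \sqrt{19142} \approx 138.35 i$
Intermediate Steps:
$X = -23994$
$\sqrt{X + 4852} = \sqrt{-23994 + 4852} = \sqrt{-19142} = i \sqrt{19142}$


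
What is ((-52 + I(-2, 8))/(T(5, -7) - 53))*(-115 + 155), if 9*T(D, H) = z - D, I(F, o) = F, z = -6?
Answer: 2430/61 ≈ 39.836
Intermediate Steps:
T(D, H) = -⅔ - D/9 (T(D, H) = (-6 - D)/9 = -⅔ - D/9)
((-52 + I(-2, 8))/(T(5, -7) - 53))*(-115 + 155) = ((-52 - 2)/((-⅔ - ⅑*5) - 53))*(-115 + 155) = -54/((-⅔ - 5/9) - 53)*40 = -54/(-11/9 - 53)*40 = -54/(-488/9)*40 = -54*(-9/488)*40 = (243/244)*40 = 2430/61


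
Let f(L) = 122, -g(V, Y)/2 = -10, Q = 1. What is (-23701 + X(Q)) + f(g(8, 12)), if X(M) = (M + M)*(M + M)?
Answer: -23575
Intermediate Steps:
X(M) = 4*M**2 (X(M) = (2*M)*(2*M) = 4*M**2)
g(V, Y) = 20 (g(V, Y) = -2*(-10) = 20)
(-23701 + X(Q)) + f(g(8, 12)) = (-23701 + 4*1**2) + 122 = (-23701 + 4*1) + 122 = (-23701 + 4) + 122 = -23697 + 122 = -23575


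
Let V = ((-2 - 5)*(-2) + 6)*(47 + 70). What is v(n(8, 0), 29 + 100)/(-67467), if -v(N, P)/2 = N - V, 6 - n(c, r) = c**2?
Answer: -4796/67467 ≈ -0.071087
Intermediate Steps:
V = 2340 (V = (-7*(-2) + 6)*117 = (14 + 6)*117 = 20*117 = 2340)
n(c, r) = 6 - c**2
v(N, P) = 4680 - 2*N (v(N, P) = -2*(N - 1*2340) = -2*(N - 2340) = -2*(-2340 + N) = 4680 - 2*N)
v(n(8, 0), 29 + 100)/(-67467) = (4680 - 2*(6 - 1*8**2))/(-67467) = (4680 - 2*(6 - 1*64))*(-1/67467) = (4680 - 2*(6 - 64))*(-1/67467) = (4680 - 2*(-58))*(-1/67467) = (4680 + 116)*(-1/67467) = 4796*(-1/67467) = -4796/67467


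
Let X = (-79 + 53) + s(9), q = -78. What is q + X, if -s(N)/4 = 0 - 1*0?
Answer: -104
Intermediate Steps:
s(N) = 0 (s(N) = -4*(0 - 1*0) = -4*(0 + 0) = -4*0 = 0)
X = -26 (X = (-79 + 53) + 0 = -26 + 0 = -26)
q + X = -78 - 26 = -104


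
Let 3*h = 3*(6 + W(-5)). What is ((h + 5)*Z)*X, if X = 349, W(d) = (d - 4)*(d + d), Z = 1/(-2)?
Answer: -35249/2 ≈ -17625.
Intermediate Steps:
Z = -1/2 ≈ -0.50000
W(d) = 2*d*(-4 + d) (W(d) = (-4 + d)*(2*d) = 2*d*(-4 + d))
h = 96 (h = (3*(6 + 2*(-5)*(-4 - 5)))/3 = (3*(6 + 2*(-5)*(-9)))/3 = (3*(6 + 90))/3 = (3*96)/3 = (1/3)*288 = 96)
((h + 5)*Z)*X = ((96 + 5)*(-1/2))*349 = (101*(-1/2))*349 = -101/2*349 = -35249/2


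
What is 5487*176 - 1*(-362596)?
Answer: 1328308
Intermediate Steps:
5487*176 - 1*(-362596) = 965712 + 362596 = 1328308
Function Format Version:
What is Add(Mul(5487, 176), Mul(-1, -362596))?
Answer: 1328308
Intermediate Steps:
Add(Mul(5487, 176), Mul(-1, -362596)) = Add(965712, 362596) = 1328308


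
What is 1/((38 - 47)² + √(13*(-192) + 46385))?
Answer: -81/37328 + √43889/37328 ≈ 0.0034424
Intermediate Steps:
1/((38 - 47)² + √(13*(-192) + 46385)) = 1/((-9)² + √(-2496 + 46385)) = 1/(81 + √43889)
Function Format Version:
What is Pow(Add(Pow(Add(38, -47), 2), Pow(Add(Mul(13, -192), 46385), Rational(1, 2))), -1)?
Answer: Add(Rational(-81, 37328), Mul(Rational(1, 37328), Pow(43889, Rational(1, 2)))) ≈ 0.0034424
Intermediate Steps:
Pow(Add(Pow(Add(38, -47), 2), Pow(Add(Mul(13, -192), 46385), Rational(1, 2))), -1) = Pow(Add(Pow(-9, 2), Pow(Add(-2496, 46385), Rational(1, 2))), -1) = Pow(Add(81, Pow(43889, Rational(1, 2))), -1)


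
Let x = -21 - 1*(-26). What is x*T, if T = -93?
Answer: -465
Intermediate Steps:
x = 5 (x = -21 + 26 = 5)
x*T = 5*(-93) = -465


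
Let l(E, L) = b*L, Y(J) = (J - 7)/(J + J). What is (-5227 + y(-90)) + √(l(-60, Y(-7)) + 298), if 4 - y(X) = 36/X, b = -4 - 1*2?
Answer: -26113/5 + 2*√73 ≈ -5205.5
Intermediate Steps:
b = -6 (b = -4 - 2 = -6)
y(X) = 4 - 36/X
Y(J) = (-7 + J)/(2*J) (Y(J) = (-7 + J)/((2*J)) = (-7 + J)*(1/(2*J)) = (-7 + J)/(2*J))
l(E, L) = -6*L
(-5227 + y(-90)) + √(l(-60, Y(-7)) + 298) = (-5227 + (4 - 36/(-90))) + √(-3*(-7 - 7)/(-7) + 298) = (-5227 + (4 - 36*(-1/90))) + √(-3*(-1)*(-14)/7 + 298) = (-5227 + (4 + ⅖)) + √(-6*1 + 298) = (-5227 + 22/5) + √(-6 + 298) = -26113/5 + √292 = -26113/5 + 2*√73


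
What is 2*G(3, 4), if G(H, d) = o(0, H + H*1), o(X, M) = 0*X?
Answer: 0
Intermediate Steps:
o(X, M) = 0
G(H, d) = 0
2*G(3, 4) = 2*0 = 0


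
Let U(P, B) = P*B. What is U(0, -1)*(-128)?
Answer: 0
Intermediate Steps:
U(P, B) = B*P
U(0, -1)*(-128) = -1*0*(-128) = 0*(-128) = 0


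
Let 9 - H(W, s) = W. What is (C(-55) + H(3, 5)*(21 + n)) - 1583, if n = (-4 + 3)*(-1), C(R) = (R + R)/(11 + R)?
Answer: -2897/2 ≈ -1448.5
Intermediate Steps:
H(W, s) = 9 - W
C(R) = 2*R/(11 + R) (C(R) = (2*R)/(11 + R) = 2*R/(11 + R))
n = 1 (n = -1*(-1) = 1)
(C(-55) + H(3, 5)*(21 + n)) - 1583 = (2*(-55)/(11 - 55) + (9 - 1*3)*(21 + 1)) - 1583 = (2*(-55)/(-44) + (9 - 3)*22) - 1583 = (2*(-55)*(-1/44) + 6*22) - 1583 = (5/2 + 132) - 1583 = 269/2 - 1583 = -2897/2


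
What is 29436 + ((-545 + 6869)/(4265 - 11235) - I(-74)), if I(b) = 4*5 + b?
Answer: 6045264/205 ≈ 29489.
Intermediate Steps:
I(b) = 20 + b
29436 + ((-545 + 6869)/(4265 - 11235) - I(-74)) = 29436 + ((-545 + 6869)/(4265 - 11235) - (20 - 74)) = 29436 + (6324/(-6970) - 1*(-54)) = 29436 + (6324*(-1/6970) + 54) = 29436 + (-186/205 + 54) = 29436 + 10884/205 = 6045264/205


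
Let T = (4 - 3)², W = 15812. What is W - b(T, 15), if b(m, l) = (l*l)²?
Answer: -34813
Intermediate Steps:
T = 1 (T = 1² = 1)
b(m, l) = l⁴ (b(m, l) = (l²)² = l⁴)
W - b(T, 15) = 15812 - 1*15⁴ = 15812 - 1*50625 = 15812 - 50625 = -34813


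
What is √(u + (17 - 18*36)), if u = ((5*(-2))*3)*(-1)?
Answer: I*√601 ≈ 24.515*I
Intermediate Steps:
u = 30 (u = -10*3*(-1) = -30*(-1) = 30)
√(u + (17 - 18*36)) = √(30 + (17 - 18*36)) = √(30 + (17 - 648)) = √(30 - 631) = √(-601) = I*√601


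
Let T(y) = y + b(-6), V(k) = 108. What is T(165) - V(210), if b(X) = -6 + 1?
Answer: 52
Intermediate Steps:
b(X) = -5
T(y) = -5 + y (T(y) = y - 5 = -5 + y)
T(165) - V(210) = (-5 + 165) - 1*108 = 160 - 108 = 52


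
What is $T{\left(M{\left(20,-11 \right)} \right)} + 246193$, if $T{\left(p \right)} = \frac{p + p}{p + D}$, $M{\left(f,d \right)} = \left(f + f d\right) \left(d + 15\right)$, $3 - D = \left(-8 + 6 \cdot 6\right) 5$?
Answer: $\frac{230684441}{937} \approx 2.4619 \cdot 10^{5}$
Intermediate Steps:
$D = -137$ ($D = 3 - \left(-8 + 6 \cdot 6\right) 5 = 3 - \left(-8 + 36\right) 5 = 3 - 28 \cdot 5 = 3 - 140 = -137$)
$M{\left(f,d \right)} = \left(15 + d\right) \left(f + d f\right)$ ($M{\left(f,d \right)} = \left(f + d f\right) \left(15 + d\right) = \left(15 + d\right) \left(f + d f\right)$)
$T{\left(p \right)} = \frac{2 p}{-137 + p}$ ($T{\left(p \right)} = \frac{p + p}{p - 137} = \frac{2 p}{-137 + p}$)
$T{\left(M{\left(20,-11 \right)} \right)} + 246193 = \frac{2 \cdot 20 \left(15 + \left(-11\right)^{2} + 16 \left(-11\right)\right)}{-137 + 20 \left(15 + \left(-11\right)^{2} + 16 \left(-11\right)\right)} + 246193 = \frac{2 \cdot 20 \left(15 + 121 - 176\right)}{-137 + 20 \left(15 + 121 - 176\right)} + 246193 = \frac{2 \cdot 20 \left(-40\right)}{-137 + 20 \left(-40\right)} + 246193 = 2 \left(-800\right) \frac{1}{-137 - 800} + 246193 = 2 \left(-800\right) \frac{1}{-937} + 246193 = 2 \left(-800\right) \left(- \frac{1}{937}\right) + 246193 = \frac{1600}{937} + 246193 = \frac{230684441}{937}$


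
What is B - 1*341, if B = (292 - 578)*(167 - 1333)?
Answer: 333135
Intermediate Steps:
B = 333476 (B = -286*(-1166) = 333476)
B - 1*341 = 333476 - 1*341 = 333476 - 341 = 333135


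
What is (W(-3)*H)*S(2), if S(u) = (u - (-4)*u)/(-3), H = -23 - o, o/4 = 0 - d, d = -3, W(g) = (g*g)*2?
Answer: 2100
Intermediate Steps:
W(g) = 2*g² (W(g) = g²*2 = 2*g²)
o = 12 (o = 4*(0 - 1*(-3)) = 4*(0 + 3) = 4*3 = 12)
H = -35 (H = -23 - 1*12 = -23 - 12 = -35)
S(u) = -5*u/3 (S(u) = (u + 4*u)*(-⅓) = (5*u)*(-⅓) = -5*u/3)
(W(-3)*H)*S(2) = ((2*(-3)²)*(-35))*(-5/3*2) = ((2*9)*(-35))*(-10/3) = (18*(-35))*(-10/3) = -630*(-10/3) = 2100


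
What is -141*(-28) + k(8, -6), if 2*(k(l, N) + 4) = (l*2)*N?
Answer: 3896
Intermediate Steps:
k(l, N) = -4 + N*l (k(l, N) = -4 + ((l*2)*N)/2 = -4 + ((2*l)*N)/2 = -4 + (2*N*l)/2 = -4 + N*l)
-141*(-28) + k(8, -6) = -141*(-28) + (-4 - 6*8) = 3948 + (-4 - 48) = 3948 - 52 = 3896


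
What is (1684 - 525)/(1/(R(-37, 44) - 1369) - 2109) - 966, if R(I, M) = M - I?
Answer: -2625528430/2716393 ≈ -966.55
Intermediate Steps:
(1684 - 525)/(1/(R(-37, 44) - 1369) - 2109) - 966 = (1684 - 525)/(1/((44 - 1*(-37)) - 1369) - 2109) - 966 = 1159/(1/((44 + 37) - 1369) - 2109) - 966 = 1159/(1/(81 - 1369) - 2109) - 966 = 1159/(1/(-1288) - 2109) - 966 = 1159/(-1/1288 - 2109) - 966 = 1159/(-2716393/1288) - 966 = 1159*(-1288/2716393) - 966 = -1492792/2716393 - 966 = -2625528430/2716393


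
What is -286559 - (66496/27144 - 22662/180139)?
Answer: -175149613044695/611211627 ≈ -2.8656e+5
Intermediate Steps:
-286559 - (66496/27144 - 22662/180139) = -286559 - (66496*(1/27144) - 22662*1/180139) = -286559 - (8312/3393 - 22662/180139) = -286559 - 1*1420423202/611211627 = -286559 - 1420423202/611211627 = -175149613044695/611211627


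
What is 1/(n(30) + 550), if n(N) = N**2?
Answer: 1/1450 ≈ 0.00068966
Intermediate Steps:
1/(n(30) + 550) = 1/(30**2 + 550) = 1/(900 + 550) = 1/1450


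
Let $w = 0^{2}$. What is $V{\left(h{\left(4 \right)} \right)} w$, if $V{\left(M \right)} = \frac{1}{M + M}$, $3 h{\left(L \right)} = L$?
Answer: $0$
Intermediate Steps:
$h{\left(L \right)} = \frac{L}{3}$
$V{\left(M \right)} = \frac{1}{2 M}$
$w = 0$
$V{\left(h{\left(4 \right)} \right)} w = \frac{1}{2 \cdot \frac{1}{3} \cdot 4} \cdot 0 = \frac{1}{2 \cdot \frac{4}{3}} \cdot 0 = \frac{1}{2} \cdot \frac{3}{4} \cdot 0 = \frac{3}{8} \cdot 0 = 0$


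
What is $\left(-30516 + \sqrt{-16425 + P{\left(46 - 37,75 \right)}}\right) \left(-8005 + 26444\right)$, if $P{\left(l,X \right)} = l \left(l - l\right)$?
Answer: $-562684524 + 276585 i \sqrt{73} \approx -5.6268 \cdot 10^{8} + 2.3631 \cdot 10^{6} i$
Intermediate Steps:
$P{\left(l,X \right)} = 0$ ($P{\left(l,X \right)} = l 0 = 0$)
$\left(-30516 + \sqrt{-16425 + P{\left(46 - 37,75 \right)}}\right) \left(-8005 + 26444\right) = \left(-30516 + \sqrt{-16425 + 0}\right) \left(-8005 + 26444\right) = \left(-30516 + \sqrt{-16425}\right) 18439 = \left(-30516 + 15 i \sqrt{73}\right) 18439 = -562684524 + 276585 i \sqrt{73}$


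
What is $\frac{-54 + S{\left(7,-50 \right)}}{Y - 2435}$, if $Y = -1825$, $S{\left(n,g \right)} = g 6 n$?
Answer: $\frac{359}{710} \approx 0.50563$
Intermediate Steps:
$S{\left(n,g \right)} = 6 g n$
$\frac{-54 + S{\left(7,-50 \right)}}{Y - 2435} = \frac{-54 + 6 \left(-50\right) 7}{-1825 - 2435} = \frac{-54 - 2100}{-4260} = \left(-2154\right) \left(- \frac{1}{4260}\right) = \frac{359}{710}$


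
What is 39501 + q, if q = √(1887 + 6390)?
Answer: 39501 + √8277 ≈ 39592.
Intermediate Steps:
q = √8277 ≈ 90.978
39501 + q = 39501 + √8277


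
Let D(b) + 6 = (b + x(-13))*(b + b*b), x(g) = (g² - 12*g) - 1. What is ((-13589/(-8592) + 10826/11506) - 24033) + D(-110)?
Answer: 125641767348109/49429776 ≈ 2.5418e+6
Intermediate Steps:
x(g) = -1 + g² - 12*g
D(b) = -6 + (324 + b)*(b + b²) (D(b) = -6 + (b + (-1 + (-13)² - 12*(-13)))*(b + b*b) = -6 + (b + (-1 + 169 + 156))*(b + b²) = -6 + (b + 324)*(b + b²) = -6 + (324 + b)*(b + b²))
((-13589/(-8592) + 10826/11506) - 24033) + D(-110) = ((-13589/(-8592) + 10826/11506) - 24033) + (-6 + (-110)³ + 324*(-110) + 325*(-110)²) = ((-13589*(-1/8592) + 10826*(1/11506)) - 24033) + (-6 - 1331000 - 35640 + 325*12100) = ((13589/8592 + 5413/5753) - 24033) + (-6 - 1331000 - 35640 + 3932500) = (124686013/49429776 - 24033) + 2565854 = -1187821120595/49429776 + 2565854 = 125641767348109/49429776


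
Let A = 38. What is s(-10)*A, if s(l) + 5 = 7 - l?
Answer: 456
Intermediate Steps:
s(l) = 2 - l (s(l) = -5 + (7 - l) = 2 - l)
s(-10)*A = (2 - 1*(-10))*38 = (2 + 10)*38 = 12*38 = 456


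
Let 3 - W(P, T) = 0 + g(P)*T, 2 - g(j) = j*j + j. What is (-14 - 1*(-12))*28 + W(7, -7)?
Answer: -431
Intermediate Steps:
g(j) = 2 - j - j² (g(j) = 2 - (j*j + j) = 2 - (j² + j) = 2 - (j + j²) = 2 + (-j - j²) = 2 - j - j²)
W(P, T) = 3 - T*(2 - P - P²) (W(P, T) = 3 - (0 + (2 - P - P²)*T) = 3 - (0 + T*(2 - P - P²)) = 3 - T*(2 - P - P²))
(-14 - 1*(-12))*28 + W(7, -7) = (-14 - 1*(-12))*28 + (3 - 7*(-2 + 7 + 7²)) = (-14 + 12)*28 + (3 - 7*(-2 + 7 + 49)) = -2*28 + (3 - 7*54) = -56 + (3 - 378) = -56 - 375 = -431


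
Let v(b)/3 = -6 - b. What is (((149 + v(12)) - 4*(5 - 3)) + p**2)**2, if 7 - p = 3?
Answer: 10609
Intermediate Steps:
p = 4 (p = 7 - 1*3 = 7 - 3 = 4)
v(b) = -18 - 3*b (v(b) = 3*(-6 - b) = -18 - 3*b)
(((149 + v(12)) - 4*(5 - 3)) + p**2)**2 = (((149 + (-18 - 3*12)) - 4*(5 - 3)) + 4**2)**2 = (((149 + (-18 - 36)) - 4*2) + 16)**2 = (((149 - 54) - 8) + 16)**2 = ((95 - 8) + 16)**2 = (87 + 16)**2 = 103**2 = 10609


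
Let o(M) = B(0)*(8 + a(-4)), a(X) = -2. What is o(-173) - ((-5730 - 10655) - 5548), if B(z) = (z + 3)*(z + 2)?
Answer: 21969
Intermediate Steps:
B(z) = (2 + z)*(3 + z) (B(z) = (3 + z)*(2 + z) = (2 + z)*(3 + z))
o(M) = 36 (o(M) = (6 + 0² + 5*0)*(8 - 2) = (6 + 0 + 0)*6 = 6*6 = 36)
o(-173) - ((-5730 - 10655) - 5548) = 36 - ((-5730 - 10655) - 5548) = 36 - (-16385 - 5548) = 36 - 1*(-21933) = 36 + 21933 = 21969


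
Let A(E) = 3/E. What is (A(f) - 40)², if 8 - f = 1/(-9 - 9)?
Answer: 33016516/21025 ≈ 1570.3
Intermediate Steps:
f = 145/18 (f = 8 - 1/(-9 - 9) = 8 - 1/(-18) = 8 - 1*(-1/18) = 8 + 1/18 = 145/18 ≈ 8.0556)
(A(f) - 40)² = (3/(145/18) - 40)² = (3*(18/145) - 40)² = (54/145 - 40)² = (-5746/145)² = 33016516/21025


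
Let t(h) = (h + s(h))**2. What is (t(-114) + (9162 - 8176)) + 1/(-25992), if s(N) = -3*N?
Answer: 1376796239/25992 ≈ 52970.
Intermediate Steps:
t(h) = 4*h**2 (t(h) = (h - 3*h)**2 = (-2*h)**2 = 4*h**2)
(t(-114) + (9162 - 8176)) + 1/(-25992) = (4*(-114)**2 + (9162 - 8176)) + 1/(-25992) = (4*12996 + 986) - 1/25992 = (51984 + 986) - 1/25992 = 52970 - 1/25992 = 1376796239/25992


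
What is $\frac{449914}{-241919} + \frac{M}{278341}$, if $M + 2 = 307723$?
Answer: $- \frac{50785956075}{67335976379} \approx -0.75422$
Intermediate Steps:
$M = 307721$ ($M = -2 + 307723 = 307721$)
$\frac{449914}{-241919} + \frac{M}{278341} = \frac{449914}{-241919} + \frac{307721}{278341} = 449914 \left(- \frac{1}{241919}\right) + 307721 \cdot \frac{1}{278341} = - \frac{449914}{241919} + \frac{307721}{278341} = - \frac{50785956075}{67335976379}$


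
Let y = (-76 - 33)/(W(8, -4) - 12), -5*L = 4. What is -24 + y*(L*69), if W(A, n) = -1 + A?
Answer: -30684/25 ≈ -1227.4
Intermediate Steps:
L = -⅘ (L = -⅕*4 = -⅘ ≈ -0.80000)
y = 109/5 (y = (-76 - 33)/((-1 + 8) - 12) = -109/(7 - 12) = -109/(-5) = -109*(-⅕) = 109/5 ≈ 21.800)
-24 + y*(L*69) = -24 + 109*(-⅘*69)/5 = -24 + (109/5)*(-276/5) = -24 - 30084/25 = -30684/25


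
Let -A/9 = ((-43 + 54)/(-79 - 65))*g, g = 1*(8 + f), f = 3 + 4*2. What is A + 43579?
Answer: 697473/16 ≈ 43592.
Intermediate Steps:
f = 11 (f = 3 + 8 = 11)
g = 19 (g = 1*(8 + 11) = 1*19 = 19)
A = 209/16 (A = -9*(-43 + 54)/(-79 - 65)*19 = -9*11/(-144)*19 = -9*11*(-1/144)*19 = -(-11)*19/16 = -9*(-209/144) = 209/16 ≈ 13.063)
A + 43579 = 209/16 + 43579 = 697473/16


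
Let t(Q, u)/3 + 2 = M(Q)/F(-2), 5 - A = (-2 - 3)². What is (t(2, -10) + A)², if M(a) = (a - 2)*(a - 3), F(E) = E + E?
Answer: 676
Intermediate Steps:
F(E) = 2*E
A = -20 (A = 5 - (-2 - 3)² = 5 - 1*(-5)² = 5 - 1*25 = 5 - 25 = -20)
M(a) = (-3 + a)*(-2 + a) (M(a) = (-2 + a)*(-3 + a) = (-3 + a)*(-2 + a))
t(Q, u) = -21/2 - 3*Q²/4 + 15*Q/4 (t(Q, u) = -6 + 3*((6 + Q² - 5*Q)/((2*(-2)))) = -6 + 3*((6 + Q² - 5*Q)/(-4)) = -6 + 3*((6 + Q² - 5*Q)*(-¼)) = -6 + 3*(-3/2 - Q²/4 + 5*Q/4) = -6 + (-9/2 - 3*Q²/4 + 15*Q/4) = -21/2 - 3*Q²/4 + 15*Q/4)
(t(2, -10) + A)² = ((-21/2 - ¾*2² + (15/4)*2) - 20)² = ((-21/2 - ¾*4 + 15/2) - 20)² = ((-21/2 - 3 + 15/2) - 20)² = (-6 - 20)² = (-26)² = 676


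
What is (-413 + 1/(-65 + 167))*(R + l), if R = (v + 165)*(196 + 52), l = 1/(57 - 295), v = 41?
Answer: -170731824625/8092 ≈ -2.1099e+7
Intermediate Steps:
l = -1/238 (l = 1/(-238) = -1/238 ≈ -0.0042017)
R = 51088 (R = (41 + 165)*(196 + 52) = 206*248 = 51088)
(-413 + 1/(-65 + 167))*(R + l) = (-413 + 1/(-65 + 167))*(51088 - 1/238) = (-413 + 1/102)*(12158943/238) = -42125/102*12158943/238 = -170731824625/8092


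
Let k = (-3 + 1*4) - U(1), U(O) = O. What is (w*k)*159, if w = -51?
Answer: 0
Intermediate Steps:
k = 0 (k = (-3 + 1*4) - 1*1 = (-3 + 4) - 1 = 1 - 1 = 0)
(w*k)*159 = -51*0*159 = 0*159 = 0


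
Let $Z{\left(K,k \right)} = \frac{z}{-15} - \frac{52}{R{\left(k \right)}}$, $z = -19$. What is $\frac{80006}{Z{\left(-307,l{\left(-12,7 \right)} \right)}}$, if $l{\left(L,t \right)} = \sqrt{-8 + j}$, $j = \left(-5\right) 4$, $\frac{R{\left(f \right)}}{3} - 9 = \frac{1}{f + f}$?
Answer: $\frac{1200090 \left(\sqrt{7} + 252 i\right)}{- 2492 i + 19 \sqrt{7}} \approx -1.2128 \cdot 10^{5} + 3720.7 i$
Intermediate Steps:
$R{\left(f \right)} = 27 + \frac{3}{2 f}$ ($R{\left(f \right)} = 27 + \frac{3}{f + f} = 27 + \frac{3}{2 f}$)
$j = -20$
$l{\left(L,t \right)} = 2 i \sqrt{7}$ ($l{\left(L,t \right)} = \sqrt{-8 - 20} = \sqrt{-28} = 2 i \sqrt{7}$)
$Z{\left(K,k \right)} = \frac{19}{15} - \frac{52}{27 + \frac{3}{2 k}}$ ($Z{\left(K,k \right)} = - \frac{19}{-15} - \frac{52}{27 + \frac{3}{2 k}} = \left(-19\right) \left(- \frac{1}{15}\right) - \frac{52}{27 + \frac{3}{2 k}} = \frac{19}{15} - \frac{52}{27 + \frac{3}{2 k}}$)
$\frac{80006}{Z{\left(-307,l{\left(-12,7 \right)} \right)}} = \frac{80006}{\frac{1}{15} \frac{1}{1 + 18 \cdot 2 i \sqrt{7}} \left(19 - 178 \cdot 2 i \sqrt{7}\right)} = \frac{80006}{\frac{1}{15} \frac{1}{1 + 36 i \sqrt{7}} \left(19 - 356 i \sqrt{7}\right)} = 80006 \frac{15 \left(1 + 36 i \sqrt{7}\right)}{19 - 356 i \sqrt{7}} = \frac{1200090 \left(1 + 36 i \sqrt{7}\right)}{19 - 356 i \sqrt{7}}$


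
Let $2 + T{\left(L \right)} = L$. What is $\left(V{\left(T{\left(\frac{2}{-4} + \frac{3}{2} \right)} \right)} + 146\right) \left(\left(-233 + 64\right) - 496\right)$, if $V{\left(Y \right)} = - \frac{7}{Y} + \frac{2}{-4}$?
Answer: $- \frac{202825}{2} \approx -1.0141 \cdot 10^{5}$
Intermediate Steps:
$T{\left(L \right)} = -2 + L$
$V{\left(Y \right)} = - \frac{1}{2} - \frac{7}{Y}$ ($V{\left(Y \right)} = - \frac{7}{Y} + 2 \left(- \frac{1}{4}\right) = - \frac{7}{Y} - \frac{1}{2} = - \frac{1}{2} - \frac{7}{Y}$)
$\left(V{\left(T{\left(\frac{2}{-4} + \frac{3}{2} \right)} \right)} + 146\right) \left(\left(-233 + 64\right) - 496\right) = \left(\frac{-14 - \left(-2 + \left(\frac{2}{-4} + \frac{3}{2}\right)\right)}{2 \left(-2 + \left(\frac{2}{-4} + \frac{3}{2}\right)\right)} + 146\right) \left(\left(-233 + 64\right) - 496\right) = \left(\frac{-14 - \left(-2 + \left(2 \left(- \frac{1}{4}\right) + 3 \cdot \frac{1}{2}\right)\right)}{2 \left(-2 + \left(2 \left(- \frac{1}{4}\right) + 3 \cdot \frac{1}{2}\right)\right)} + 146\right) \left(-169 - 496\right) = \left(\frac{-14 - \left(-2 + \left(- \frac{1}{2} + \frac{3}{2}\right)\right)}{2 \left(-2 + \left(- \frac{1}{2} + \frac{3}{2}\right)\right)} + 146\right) \left(-665\right) = \left(\frac{-14 - \left(-2 + 1\right)}{2 \left(-2 + 1\right)} + 146\right) \left(-665\right) = \left(\frac{-14 - -1}{2 \left(-1\right)} + 146\right) \left(-665\right) = \left(\frac{1}{2} \left(-1\right) \left(-14 + 1\right) + 146\right) \left(-665\right) = \left(\frac{1}{2} \left(-1\right) \left(-13\right) + 146\right) \left(-665\right) = \left(\frac{13}{2} + 146\right) \left(-665\right) = \frac{305}{2} \left(-665\right) = - \frac{202825}{2}$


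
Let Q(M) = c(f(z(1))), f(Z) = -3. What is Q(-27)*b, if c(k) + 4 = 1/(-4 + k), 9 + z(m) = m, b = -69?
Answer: 2001/7 ≈ 285.86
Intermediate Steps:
z(m) = -9 + m
c(k) = -4 + 1/(-4 + k)
Q(M) = -29/7 (Q(M) = (17 - 4*(-3))/(-4 - 3) = (17 + 12)/(-7) = -⅐*29 = -29/7)
Q(-27)*b = -29/7*(-69) = 2001/7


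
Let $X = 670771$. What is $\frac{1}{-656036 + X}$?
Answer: $\frac{1}{14735} \approx 6.7866 \cdot 10^{-5}$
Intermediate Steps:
$\frac{1}{-656036 + X} = \frac{1}{-656036 + 670771} = \frac{1}{14735}$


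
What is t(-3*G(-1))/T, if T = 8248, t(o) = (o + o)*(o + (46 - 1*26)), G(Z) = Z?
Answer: 69/4124 ≈ 0.016731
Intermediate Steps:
t(o) = 2*o*(20 + o) (t(o) = (2*o)*(o + (46 - 26)) = (2*o)*(o + 20) = (2*o)*(20 + o) = 2*o*(20 + o))
t(-3*G(-1))/T = (2*(-3*(-1))*(20 - 3*(-1)))/8248 = (2*3*(20 + 3))*(1/8248) = (2*3*23)*(1/8248) = 138*(1/8248) = 69/4124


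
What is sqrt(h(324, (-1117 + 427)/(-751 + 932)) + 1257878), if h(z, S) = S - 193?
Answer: sqrt(41202893395)/181 ≈ 1121.5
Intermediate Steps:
h(z, S) = -193 + S
sqrt(h(324, (-1117 + 427)/(-751 + 932)) + 1257878) = sqrt((-193 + (-1117 + 427)/(-751 + 932)) + 1257878) = sqrt((-193 - 690/181) + 1257878) = sqrt(-35623/181 + 1257878) = sqrt(227640295/181) = sqrt(41202893395)/181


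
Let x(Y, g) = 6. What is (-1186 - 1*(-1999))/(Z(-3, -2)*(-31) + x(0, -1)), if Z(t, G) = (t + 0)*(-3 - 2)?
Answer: -271/153 ≈ -1.7712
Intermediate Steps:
Z(t, G) = -5*t (Z(t, G) = t*(-5) = -5*t)
(-1186 - 1*(-1999))/(Z(-3, -2)*(-31) + x(0, -1)) = (-1186 - 1*(-1999))/(-5*(-3)*(-31) + 6) = (-1186 + 1999)/(15*(-31) + 6) = 813/(-465 + 6) = 813/(-459) = 813*(-1/459) = -271/153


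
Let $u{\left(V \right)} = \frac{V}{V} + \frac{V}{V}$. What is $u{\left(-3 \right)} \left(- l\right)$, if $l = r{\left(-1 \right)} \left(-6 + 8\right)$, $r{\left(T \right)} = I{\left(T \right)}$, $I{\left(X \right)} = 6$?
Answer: $-24$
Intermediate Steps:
$u{\left(V \right)} = 2$ ($u{\left(V \right)} = 1 + 1 = 2$)
$r{\left(T \right)} = 6$
$l = 12$ ($l = 6 \left(-6 + 8\right) = 6 \cdot 2 = 12$)
$u{\left(-3 \right)} \left(- l\right) = 2 \left(\left(-1\right) 12\right) = 2 \left(-12\right) = -24$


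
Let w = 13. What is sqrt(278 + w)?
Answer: sqrt(291) ≈ 17.059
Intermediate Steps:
sqrt(278 + w) = sqrt(278 + 13) = sqrt(291)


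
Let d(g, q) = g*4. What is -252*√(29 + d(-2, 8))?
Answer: -252*√21 ≈ -1154.8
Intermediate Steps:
d(g, q) = 4*g
-252*√(29 + d(-2, 8)) = -252*√(29 + 4*(-2)) = -252*√(29 - 8) = -252*√21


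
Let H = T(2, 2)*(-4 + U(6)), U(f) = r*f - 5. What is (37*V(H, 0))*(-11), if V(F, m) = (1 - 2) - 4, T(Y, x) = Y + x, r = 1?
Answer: 2035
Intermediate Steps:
U(f) = -5 + f (U(f) = 1*f - 5 = f - 5 = -5 + f)
H = -12 (H = (2 + 2)*(-4 + (-5 + 6)) = 4*(-4 + 1) = 4*(-3) = -12)
V(F, m) = -5 (V(F, m) = -1 - 4 = -5)
(37*V(H, 0))*(-11) = (37*(-5))*(-11) = -185*(-11) = 2035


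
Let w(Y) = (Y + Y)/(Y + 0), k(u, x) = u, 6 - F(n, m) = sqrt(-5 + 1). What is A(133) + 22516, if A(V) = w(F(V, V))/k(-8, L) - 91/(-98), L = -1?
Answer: 630467/28 ≈ 22517.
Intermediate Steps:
F(n, m) = 6 - 2*I (F(n, m) = 6 - sqrt(-5 + 1) = 6 - sqrt(-4) = 6 - 2*I)
w(Y) = 2 (w(Y) = (2*Y)/Y = 2)
A(V) = 19/28 (A(V) = 2/(-8) - 91/(-98) = 2*(-1/8) - 91*(-1/98) = -1/4 + 13/14 = 19/28)
A(133) + 22516 = 19/28 + 22516 = 630467/28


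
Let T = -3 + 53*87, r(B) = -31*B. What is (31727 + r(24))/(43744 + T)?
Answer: 30983/48352 ≈ 0.64078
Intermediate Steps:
T = 4608 (T = -3 + 4611 = 4608)
(31727 + r(24))/(43744 + T) = (31727 - 31*24)/(43744 + 4608) = (31727 - 744)/48352 = 30983*(1/48352) = 30983/48352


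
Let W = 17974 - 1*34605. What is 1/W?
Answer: -1/16631 ≈ -6.0129e-5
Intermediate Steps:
W = -16631 (W = 17974 - 34605 = -16631)
1/W = 1/(-16631) = -1/16631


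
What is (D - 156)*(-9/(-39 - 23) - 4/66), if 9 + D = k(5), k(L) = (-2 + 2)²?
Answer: -865/62 ≈ -13.952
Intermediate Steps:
k(L) = 0 (k(L) = 0² = 0)
D = -9 (D = -9 + 0 = -9)
(D - 156)*(-9/(-39 - 23) - 4/66) = (-9 - 156)*(-9/(-39 - 23) - 4/66) = -165*(-9/(-62) - 4*1/66) = -165*(-9*(-1/62) - 2/33) = -165*(9/62 - 2/33) = -165*173/2046 = -865/62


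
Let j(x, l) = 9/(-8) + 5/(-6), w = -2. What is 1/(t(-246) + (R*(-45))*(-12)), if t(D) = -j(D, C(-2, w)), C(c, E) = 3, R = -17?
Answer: -24/220273 ≈ -0.00010896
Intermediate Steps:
j(x, l) = -47/24 (j(x, l) = 9*(-⅛) + 5*(-⅙) = -9/8 - ⅚ = -47/24)
t(D) = 47/24 (t(D) = -1*(-47/24) = 47/24)
1/(t(-246) + (R*(-45))*(-12)) = 1/(47/24 - 17*(-45)*(-12)) = 1/(47/24 + 765*(-12)) = 1/(47/24 - 9180) = 1/(-220273/24) = -24/220273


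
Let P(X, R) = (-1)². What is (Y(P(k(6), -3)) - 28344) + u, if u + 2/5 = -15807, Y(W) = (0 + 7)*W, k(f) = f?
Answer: -220722/5 ≈ -44144.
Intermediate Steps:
P(X, R) = 1
Y(W) = 7*W
u = -79037/5 (u = -⅖ - 15807 = -79037/5 ≈ -15807.)
(Y(P(k(6), -3)) - 28344) + u = (7*1 - 28344) - 79037/5 = (7 - 28344) - 79037/5 = -28337 - 79037/5 = -220722/5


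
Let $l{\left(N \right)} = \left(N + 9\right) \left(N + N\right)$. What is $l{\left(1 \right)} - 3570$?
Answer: $-3550$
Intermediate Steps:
$l{\left(N \right)} = 2 N \left(9 + N\right)$ ($l{\left(N \right)} = \left(9 + N\right) 2 N = 2 N \left(9 + N\right)$)
$l{\left(1 \right)} - 3570 = 2 \cdot 1 \left(9 + 1\right) - 3570 = 2 \cdot 1 \cdot 10 - 3570 = 20 - 3570 = -3550$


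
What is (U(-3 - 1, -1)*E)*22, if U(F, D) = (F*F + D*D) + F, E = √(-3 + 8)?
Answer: 286*√5 ≈ 639.52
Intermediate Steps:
E = √5 ≈ 2.2361
U(F, D) = F + D² + F² (U(F, D) = (F² + D²) + F = (D² + F²) + F = F + D² + F²)
(U(-3 - 1, -1)*E)*22 = (((-3 - 1) + (-1)² + (-3 - 1)²)*√5)*22 = ((-4 + 1 + (-4)²)*√5)*22 = ((-4 + 1 + 16)*√5)*22 = (13*√5)*22 = 286*√5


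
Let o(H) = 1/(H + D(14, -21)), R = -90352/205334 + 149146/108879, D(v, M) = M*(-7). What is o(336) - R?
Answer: -556550769909/599901042391 ≈ -0.92774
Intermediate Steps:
D(v, M) = -7*M
R = 10393654678/11178280293 (R = -90352*1/205334 + 149146*(1/108879) = -45176/102667 + 149146/108879 = 10393654678/11178280293 ≈ 0.92981)
o(H) = 1/(147 + H) (o(H) = 1/(H - 7*(-21)) = 1/(H + 147) = 1/(147 + H))
o(336) - R = 1/(147 + 336) - 1*10393654678/11178280293 = 1/483 - 10393654678/11178280293 = -556550769909/599901042391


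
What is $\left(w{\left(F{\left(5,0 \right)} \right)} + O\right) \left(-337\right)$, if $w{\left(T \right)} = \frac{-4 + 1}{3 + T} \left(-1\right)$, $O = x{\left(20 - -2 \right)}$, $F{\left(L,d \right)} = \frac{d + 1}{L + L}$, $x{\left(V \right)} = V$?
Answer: $- \frac{239944}{31} \approx -7740.1$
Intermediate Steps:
$F{\left(L,d \right)} = \frac{1 + d}{2 L}$
$O = 22$ ($O = 20 - -2 = 20 + 2 = 22$)
$w{\left(T \right)} = \frac{3}{3 + T}$ ($w{\left(T \right)} = - \frac{3}{3 + T} \left(-1\right) = \frac{3}{3 + T}$)
$\left(w{\left(F{\left(5,0 \right)} \right)} + O\right) \left(-337\right) = \left(\frac{3}{3 + \frac{1 + 0}{2 \cdot 5}} + 22\right) \left(-337\right) = \left(\frac{3}{3 + \frac{1}{2} \cdot \frac{1}{5} \cdot 1} + 22\right) \left(-337\right) = \left(\frac{3}{3 + \frac{1}{10}} + 22\right) \left(-337\right) = \left(\frac{3}{\frac{31}{10}} + 22\right) \left(-337\right) = \left(3 \cdot \frac{10}{31} + 22\right) \left(-337\right) = \left(\frac{30}{31} + 22\right) \left(-337\right) = \frac{712}{31} \left(-337\right) = - \frac{239944}{31}$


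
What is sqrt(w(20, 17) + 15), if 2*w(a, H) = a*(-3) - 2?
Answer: 4*I ≈ 4.0*I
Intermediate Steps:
w(a, H) = -1 - 3*a/2 (w(a, H) = (a*(-3) - 2)/2 = (-3*a - 2)/2 = (-2 - 3*a)/2 = -1 - 3*a/2)
sqrt(w(20, 17) + 15) = sqrt((-1 - 3/2*20) + 15) = sqrt((-1 - 30) + 15) = sqrt(-31 + 15) = sqrt(-16) = 4*I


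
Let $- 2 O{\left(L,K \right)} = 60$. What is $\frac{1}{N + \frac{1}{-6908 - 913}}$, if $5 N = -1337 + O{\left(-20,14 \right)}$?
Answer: $- \frac{39105}{10691312} \approx -0.0036576$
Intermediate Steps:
$O{\left(L,K \right)} = -30$ ($O{\left(L,K \right)} = \left(- \frac{1}{2}\right) 60 = -30$)
$N = - \frac{1367}{5}$ ($N = \frac{-1337 - 30}{5} = \frac{1}{5} \left(-1367\right) = - \frac{1367}{5} \approx -273.4$)
$\frac{1}{N + \frac{1}{-6908 - 913}} = \frac{1}{- \frac{1367}{5} + \frac{1}{-6908 - 913}} = \frac{1}{- \frac{1367}{5} + \frac{1}{-7821}} = \frac{1}{- \frac{1367}{5} - \frac{1}{7821}} = \frac{1}{- \frac{10691312}{39105}} = - \frac{39105}{10691312}$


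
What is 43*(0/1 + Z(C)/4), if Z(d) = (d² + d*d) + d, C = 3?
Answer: 903/4 ≈ 225.75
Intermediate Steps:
Z(d) = d + 2*d² (Z(d) = (d² + d²) + d = 2*d² + d = d + 2*d²)
43*(0/1 + Z(C)/4) = 43*(0/1 + (3*(1 + 2*3))/4) = 43*(0*1 + (3*(1 + 6))*(¼)) = 43*(0 + (3*7)*(¼)) = 43*(0 + 21*(¼)) = 43*(0 + 21/4) = 43*(21/4) = 903/4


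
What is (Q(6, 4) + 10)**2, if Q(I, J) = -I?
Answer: 16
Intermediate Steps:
(Q(6, 4) + 10)**2 = (-1*6 + 10)**2 = (-6 + 10)**2 = 4**2 = 16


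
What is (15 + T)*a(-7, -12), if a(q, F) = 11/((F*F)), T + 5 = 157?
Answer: 1837/144 ≈ 12.757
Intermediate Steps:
T = 152 (T = -5 + 157 = 152)
a(q, F) = 11/F**2 (a(q, F) = 11/(F**2) = 11/F**2)
(15 + T)*a(-7, -12) = (15 + 152)*(11/(-12)**2) = 167*(11*(1/144)) = 167*(11/144) = 1837/144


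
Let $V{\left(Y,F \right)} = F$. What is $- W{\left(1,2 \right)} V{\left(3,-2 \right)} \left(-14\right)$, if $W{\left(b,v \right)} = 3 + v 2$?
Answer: $-196$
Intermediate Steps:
$W{\left(b,v \right)} = 3 + 2 v$
$- W{\left(1,2 \right)} V{\left(3,-2 \right)} \left(-14\right) = - \left(3 + 2 \cdot 2\right) \left(-2\right) \left(-14\right) = - \left(3 + 4\right) \left(-2\right) \left(-14\right) = - 7 \left(-2\right) \left(-14\right) = - \left(-14\right) \left(-14\right) = \left(-1\right) 196 = -196$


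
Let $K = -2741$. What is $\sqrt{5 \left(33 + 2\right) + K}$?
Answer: $i \sqrt{2566} \approx 50.656 i$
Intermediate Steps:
$\sqrt{5 \left(33 + 2\right) + K} = \sqrt{5 \left(33 + 2\right) - 2741} = \sqrt{5 \cdot 35 - 2741} = \sqrt{175 - 2741} = \sqrt{-2566} = i \sqrt{2566}$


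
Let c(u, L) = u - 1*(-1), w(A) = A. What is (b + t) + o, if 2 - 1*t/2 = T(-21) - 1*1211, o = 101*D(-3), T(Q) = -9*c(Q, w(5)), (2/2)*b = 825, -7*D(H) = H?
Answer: 20540/7 ≈ 2934.3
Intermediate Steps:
c(u, L) = 1 + u (c(u, L) = u + 1 = 1 + u)
D(H) = -H/7
b = 825
T(Q) = -9 - 9*Q (T(Q) = -9*(1 + Q) = -9 - 9*Q)
o = 303/7 (o = 101*(-1/7*(-3)) = 101*(3/7) = 303/7 ≈ 43.286)
t = 2066 (t = 4 - 2*((-9 - 9*(-21)) - 1*1211) = 4 - 2*((-9 + 189) - 1211) = 4 - 2*(180 - 1211) = 4 - 2*(-1031) = 4 + 2062 = 2066)
(b + t) + o = (825 + 2066) + 303/7 = 2891 + 303/7 = 20540/7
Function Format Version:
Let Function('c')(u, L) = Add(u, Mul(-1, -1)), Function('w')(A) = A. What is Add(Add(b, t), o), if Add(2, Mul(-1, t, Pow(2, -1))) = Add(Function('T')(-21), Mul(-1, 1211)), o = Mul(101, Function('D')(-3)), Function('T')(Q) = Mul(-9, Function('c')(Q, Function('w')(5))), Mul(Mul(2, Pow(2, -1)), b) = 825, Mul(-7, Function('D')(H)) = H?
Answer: Rational(20540, 7) ≈ 2934.3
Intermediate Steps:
Function('c')(u, L) = Add(1, u) (Function('c')(u, L) = Add(u, 1) = Add(1, u))
Function('D')(H) = Mul(Rational(-1, 7), H)
b = 825
Function('T')(Q) = Add(-9, Mul(-9, Q)) (Function('T')(Q) = Mul(-9, Add(1, Q)) = Add(-9, Mul(-9, Q)))
o = Rational(303, 7) (o = Mul(101, Mul(Rational(-1, 7), -3)) = Mul(101, Rational(3, 7)) = Rational(303, 7) ≈ 43.286)
t = 2066 (t = Add(4, Mul(-2, Add(Add(-9, Mul(-9, -21)), Mul(-1, 1211)))) = Add(4, Mul(-2, Add(Add(-9, 189), -1211))) = Add(4, Mul(-2, Add(180, -1211))) = Add(4, Mul(-2, -1031)) = Add(4, 2062) = 2066)
Add(Add(b, t), o) = Add(Add(825, 2066), Rational(303, 7)) = Add(2891, Rational(303, 7)) = Rational(20540, 7)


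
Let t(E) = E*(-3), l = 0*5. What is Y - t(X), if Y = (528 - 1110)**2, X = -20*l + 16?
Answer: 338772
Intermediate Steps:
l = 0
X = 16 (X = -20*0 + 16 = 0 + 16 = 16)
Y = 338724 (Y = (-582)**2 = 338724)
t(E) = -3*E
Y - t(X) = 338724 - (-3)*16 = 338724 - 1*(-48) = 338724 + 48 = 338772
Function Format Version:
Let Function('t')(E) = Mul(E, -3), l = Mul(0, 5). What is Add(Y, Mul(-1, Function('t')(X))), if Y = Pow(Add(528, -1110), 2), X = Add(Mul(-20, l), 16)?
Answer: 338772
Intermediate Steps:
l = 0
X = 16 (X = Add(Mul(-20, 0), 16) = Add(0, 16) = 16)
Y = 338724 (Y = Pow(-582, 2) = 338724)
Function('t')(E) = Mul(-3, E)
Add(Y, Mul(-1, Function('t')(X))) = Add(338724, Mul(-1, Mul(-3, 16))) = Add(338724, Mul(-1, -48)) = Add(338724, 48) = 338772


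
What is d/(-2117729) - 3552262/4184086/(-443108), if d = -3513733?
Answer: 3257237729708907551/1963136878797798476 ≈ 1.6592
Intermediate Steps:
d/(-2117729) - 3552262/4184086/(-443108) = -3513733/(-2117729) - 3552262/4184086/(-443108) = -3513733*(-1/2117729) - 3552262*1/4184086*(-1/443108) = 3513733/2117729 - 1776131/2092043*(-1/443108) = 3513733/2117729 + 1776131/927000989644 = 3257237729708907551/1963136878797798476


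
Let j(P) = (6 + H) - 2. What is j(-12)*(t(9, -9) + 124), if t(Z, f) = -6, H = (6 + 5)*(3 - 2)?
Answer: 1770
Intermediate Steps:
H = 11 (H = 11*1 = 11)
j(P) = 15 (j(P) = (6 + 11) - 2 = 17 - 2 = 15)
j(-12)*(t(9, -9) + 124) = 15*(-6 + 124) = 15*118 = 1770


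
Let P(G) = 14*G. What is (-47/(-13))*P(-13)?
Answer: -658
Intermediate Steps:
(-47/(-13))*P(-13) = (-47/(-13))*(14*(-13)) = -47*(-1/13)*(-182) = (47/13)*(-182) = -658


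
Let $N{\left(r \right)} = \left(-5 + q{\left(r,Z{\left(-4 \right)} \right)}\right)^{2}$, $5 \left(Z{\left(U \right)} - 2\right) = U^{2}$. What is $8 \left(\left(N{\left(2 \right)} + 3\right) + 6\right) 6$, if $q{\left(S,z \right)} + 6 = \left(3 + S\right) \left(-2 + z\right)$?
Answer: $1632$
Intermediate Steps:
$Z{\left(U \right)} = 2 + \frac{U^{2}}{5}$
$q{\left(S,z \right)} = -6 + \left(-2 + z\right) \left(3 + S\right)$ ($q{\left(S,z \right)} = -6 + \left(3 + S\right) \left(-2 + z\right) = -6 + \left(-2 + z\right) \left(3 + S\right)$)
$N{\left(r \right)} = \left(- \frac{7}{5} + \frac{16 r}{5}\right)^{2}$ ($N{\left(r \right)} = \left(-5 - \left(12 - 3 \left(2 + \frac{\left(-4\right)^{2}}{5}\right) + 2 r - r \left(2 + \frac{\left(-4\right)^{2}}{5}\right)\right)\right)^{2} = \left(-5 - \left(12 - 3 \left(2 + \frac{1}{5} \cdot 16\right) + 2 r - r \left(2 + \frac{1}{5} \cdot 16\right)\right)\right)^{2} = \left(-5 - \left(12 - 3 \left(2 + \frac{16}{5}\right) + 2 r - r \left(2 + \frac{16}{5}\right)\right)\right)^{2} = \left(-5 + \left(-12 - 2 r + 3 \cdot \frac{26}{5} + r \frac{26}{5}\right)\right)^{2} = \left(-5 + \left(-12 - 2 r + \frac{78}{5} + \frac{26 r}{5}\right)\right)^{2} = \left(-5 + \left(\frac{18}{5} + \frac{16 r}{5}\right)\right)^{2} = \left(- \frac{7}{5} + \frac{16 r}{5}\right)^{2}$)
$8 \left(\left(N{\left(2 \right)} + 3\right) + 6\right) 6 = 8 \left(\left(\frac{\left(7 - 32\right)^{2}}{25} + 3\right) + 6\right) 6 = 8 \left(\left(\frac{\left(-25\right)^{2}}{25} + 3\right) + 6\right) 6 = 8 \left(\left(\frac{1}{25} \cdot 625 + 3\right) + 6\right) 6 = 8 \left(\left(25 + 3\right) + 6\right) 6 = 8 \left(28 + 6\right) 6 = 8 \cdot 34 \cdot 6 = 272 \cdot 6 = 1632$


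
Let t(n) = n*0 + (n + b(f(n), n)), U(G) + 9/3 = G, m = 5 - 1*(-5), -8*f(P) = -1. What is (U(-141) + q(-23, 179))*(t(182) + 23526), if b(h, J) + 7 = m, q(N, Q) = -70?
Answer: -5074154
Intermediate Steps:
f(P) = 1/8 (f(P) = -1/8*(-1) = 1/8)
m = 10 (m = 5 + 5 = 10)
U(G) = -3 + G
b(h, J) = 3 (b(h, J) = -7 + 10 = 3)
t(n) = 3 + n (t(n) = n*0 + (n + 3) = 0 + (3 + n) = 3 + n)
(U(-141) + q(-23, 179))*(t(182) + 23526) = ((-3 - 141) - 70)*((3 + 182) + 23526) = (-144 - 70)*(185 + 23526) = -214*23711 = -5074154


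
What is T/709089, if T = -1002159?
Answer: -334053/236363 ≈ -1.4133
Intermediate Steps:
T/709089 = -1002159/709089 = -1002159*1/709089 = -334053/236363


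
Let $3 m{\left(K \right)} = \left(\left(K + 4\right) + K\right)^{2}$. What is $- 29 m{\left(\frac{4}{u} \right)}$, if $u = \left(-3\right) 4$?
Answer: $- \frac{2900}{27} \approx -107.41$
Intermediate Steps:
$u = -12$
$m{\left(K \right)} = \frac{\left(4 + 2 K\right)^{2}}{3}$ ($m{\left(K \right)} = \frac{\left(\left(K + 4\right) + K\right)^{2}}{3} = \frac{\left(\left(4 + K\right) + K\right)^{2}}{3} = \frac{\left(4 + 2 K\right)^{2}}{3}$)
$- 29 m{\left(\frac{4}{u} \right)} = - 29 \frac{4 \left(2 + \frac{4}{-12}\right)^{2}}{3} = - 29 \frac{4 \left(2 + 4 \left(- \frac{1}{12}\right)\right)^{2}}{3} = - 29 \frac{4 \left(2 - \frac{1}{3}\right)^{2}}{3} = - 29 \frac{4 \left(\frac{5}{3}\right)^{2}}{3} = - 29 \cdot \frac{4}{3} \cdot \frac{25}{9} = \left(-29\right) \frac{100}{27} = - \frac{2900}{27}$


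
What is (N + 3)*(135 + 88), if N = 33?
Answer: 8028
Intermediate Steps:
(N + 3)*(135 + 88) = (33 + 3)*(135 + 88) = 36*223 = 8028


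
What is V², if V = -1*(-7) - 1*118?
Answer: 12321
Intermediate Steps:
V = -111 (V = 7 - 118 = -111)
V² = (-111)² = 12321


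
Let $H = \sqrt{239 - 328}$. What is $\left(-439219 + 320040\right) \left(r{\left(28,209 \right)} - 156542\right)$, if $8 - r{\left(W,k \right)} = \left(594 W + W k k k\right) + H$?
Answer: $30485318175662 + 119179 i \sqrt{89} \approx 3.0485 \cdot 10^{13} + 1.1243 \cdot 10^{6} i$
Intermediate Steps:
$H = i \sqrt{89}$ ($H = \sqrt{-89} = i \sqrt{89} \approx 9.434 i$)
$r{\left(W,k \right)} = 8 - 594 W - i \sqrt{89} - W k^{3}$ ($r{\left(W,k \right)} = 8 - \left(\left(594 W + W k k k\right) + i \sqrt{89}\right) = 8 - \left(\left(594 W + W k^{2} k\right) + i \sqrt{89}\right) = 8 - \left(\left(594 W + W k^{3}\right) + i \sqrt{89}\right) = 8 - \left(594 W + i \sqrt{89} + W k^{3}\right) = 8 - 594 W - i \sqrt{89} - W k^{3}$)
$\left(-439219 + 320040\right) \left(r{\left(28,209 \right)} - 156542\right) = \left(-439219 + 320040\right) \left(\left(8 - 16632 - i \sqrt{89} - 28 \cdot 209^{3}\right) - 156542\right) = - 119179 \left(\left(8 - 16632 - i \sqrt{89} - 28 \cdot 9129329\right) - 156542\right) = - 119179 \left(\left(8 - 16632 - i \sqrt{89} - 255621212\right) - 156542\right) = - 119179 \left(\left(-255637836 - i \sqrt{89}\right) - 156542\right) = - 119179 \left(-255794378 - i \sqrt{89}\right) = 30485318175662 + 119179 i \sqrt{89}$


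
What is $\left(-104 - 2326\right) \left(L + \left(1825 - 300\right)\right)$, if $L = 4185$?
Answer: $-13875300$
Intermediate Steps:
$\left(-104 - 2326\right) \left(L + \left(1825 - 300\right)\right) = \left(-104 - 2326\right) \left(4185 + \left(1825 - 300\right)\right) = - 2430 \left(4185 + \left(1825 - 300\right)\right) = - 2430 \left(4185 + 1525\right) = \left(-2430\right) 5710 = -13875300$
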